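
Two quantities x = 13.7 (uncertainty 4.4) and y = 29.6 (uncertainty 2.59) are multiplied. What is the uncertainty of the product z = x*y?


For a product z = x*y, the relative uncertainty is:
uz/z = sqrt((ux/x)^2 + (uy/y)^2)
Relative uncertainties: ux/x = 4.4/13.7 = 0.321168
uy/y = 2.59/29.6 = 0.0875
z = 13.7 * 29.6 = 405.5
uz = 405.5 * sqrt(0.321168^2 + 0.0875^2) = 134.987

134.987


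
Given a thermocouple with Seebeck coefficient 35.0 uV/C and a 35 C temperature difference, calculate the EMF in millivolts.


The thermocouple output V = sensitivity * dT.
V = 35.0 uV/C * 35 C
V = 1225.0 uV
V = 1.225 mV

1.225 mV


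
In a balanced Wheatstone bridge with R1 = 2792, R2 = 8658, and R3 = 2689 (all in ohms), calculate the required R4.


At balance: R1*R4 = R2*R3, so R4 = R2*R3/R1.
R4 = 8658 * 2689 / 2792
R4 = 23281362 / 2792
R4 = 8338.6 ohm

8338.6 ohm


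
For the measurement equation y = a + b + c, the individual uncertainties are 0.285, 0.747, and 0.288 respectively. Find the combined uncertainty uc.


For a sum of independent quantities, uc = sqrt(u1^2 + u2^2 + u3^2).
uc = sqrt(0.285^2 + 0.747^2 + 0.288^2)
uc = sqrt(0.081225 + 0.558009 + 0.082944)
uc = 0.8498

0.8498


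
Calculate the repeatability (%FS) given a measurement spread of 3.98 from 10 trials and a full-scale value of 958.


Repeatability = (spread / full scale) * 100%.
R = (3.98 / 958) * 100
R = 0.415 %FS

0.415 %FS


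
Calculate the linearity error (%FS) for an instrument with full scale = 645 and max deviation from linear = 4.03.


Linearity error = (max deviation / full scale) * 100%.
Linearity = (4.03 / 645) * 100
Linearity = 0.625 %FS

0.625 %FS


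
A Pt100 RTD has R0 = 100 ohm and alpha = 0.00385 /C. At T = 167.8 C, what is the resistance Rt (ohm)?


The RTD equation: Rt = R0 * (1 + alpha * T).
Rt = 100 * (1 + 0.00385 * 167.8)
Rt = 100 * (1 + 0.64603)
Rt = 100 * 1.64603
Rt = 164.603 ohm

164.603 ohm


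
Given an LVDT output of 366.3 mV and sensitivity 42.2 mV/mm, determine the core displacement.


Displacement = Vout / sensitivity.
d = 366.3 / 42.2
d = 8.68 mm

8.68 mm


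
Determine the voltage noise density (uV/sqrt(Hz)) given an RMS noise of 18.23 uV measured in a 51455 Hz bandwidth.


Noise spectral density = Vrms / sqrt(BW).
NSD = 18.23 / sqrt(51455)
NSD = 18.23 / 226.8369
NSD = 0.0804 uV/sqrt(Hz)

0.0804 uV/sqrt(Hz)


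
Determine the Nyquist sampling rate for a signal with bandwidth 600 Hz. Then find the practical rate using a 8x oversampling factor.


By Nyquist theorem, fs_min = 2 * fmax.
fs_min = 2 * 600 = 1200 Hz
Practical rate = 8 * fs_min = 8 * 1200 = 9600 Hz

fs_min = 1200 Hz, fs_practical = 9600 Hz


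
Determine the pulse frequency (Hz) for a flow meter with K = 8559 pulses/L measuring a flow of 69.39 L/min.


Frequency = K * Q / 60 (converting L/min to L/s).
f = 8559 * 69.39 / 60
f = 593909.01 / 60
f = 9898.48 Hz

9898.48 Hz


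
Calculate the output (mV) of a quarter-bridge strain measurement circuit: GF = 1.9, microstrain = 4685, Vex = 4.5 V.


Quarter bridge output: Vout = (GF * epsilon * Vex) / 4.
Vout = (1.9 * 4685e-6 * 4.5) / 4
Vout = 0.04005675 / 4 V
Vout = 0.01001419 V = 10.0142 mV

10.0142 mV


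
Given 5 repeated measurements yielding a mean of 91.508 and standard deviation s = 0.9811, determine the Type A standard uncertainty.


The standard uncertainty for Type A evaluation is u = s / sqrt(n).
u = 0.9811 / sqrt(5)
u = 0.9811 / 2.2361
u = 0.4388

0.4388


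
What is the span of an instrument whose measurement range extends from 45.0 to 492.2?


Span = upper range - lower range.
Span = 492.2 - (45.0)
Span = 447.2

447.2


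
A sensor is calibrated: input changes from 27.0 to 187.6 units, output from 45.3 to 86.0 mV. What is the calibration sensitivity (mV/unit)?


Sensitivity = (y2 - y1) / (x2 - x1).
S = (86.0 - 45.3) / (187.6 - 27.0)
S = 40.7 / 160.6
S = 0.2534 mV/unit

0.2534 mV/unit


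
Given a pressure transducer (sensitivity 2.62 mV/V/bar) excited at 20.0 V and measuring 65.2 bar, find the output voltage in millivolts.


Output = sensitivity * Vex * P.
Vout = 2.62 * 20.0 * 65.2
Vout = 52.4 * 65.2
Vout = 3416.48 mV

3416.48 mV


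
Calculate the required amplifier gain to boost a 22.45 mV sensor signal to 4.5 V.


Gain = Vout / Vin (converting to same units).
G = 4.5 V / 22.45 mV
G = 4500.0 mV / 22.45 mV
G = 200.45

200.45


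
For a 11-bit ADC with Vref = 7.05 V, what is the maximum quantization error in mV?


The maximum quantization error is +/- LSB/2.
LSB = Vref / 2^n = 7.05 / 2048 = 0.00344238 V
Max error = LSB / 2 = 0.00344238 / 2 = 0.00172119 V
Max error = 1.7212 mV

1.7212 mV


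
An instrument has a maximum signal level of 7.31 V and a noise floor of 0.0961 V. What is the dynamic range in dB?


Dynamic range = 20 * log10(Vmax / Vnoise).
DR = 20 * log10(7.31 / 0.0961)
DR = 20 * log10(76.07)
DR = 37.62 dB

37.62 dB


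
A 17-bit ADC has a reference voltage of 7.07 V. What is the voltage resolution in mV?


The resolution (LSB) of an ADC is Vref / 2^n.
LSB = 7.07 / 2^17
LSB = 7.07 / 131072
LSB = 5.394e-05 V = 0.05393982 mV

0.05393982 mV


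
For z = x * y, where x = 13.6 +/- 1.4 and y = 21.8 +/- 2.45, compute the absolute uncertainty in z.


For a product z = x*y, the relative uncertainty is:
uz/z = sqrt((ux/x)^2 + (uy/y)^2)
Relative uncertainties: ux/x = 1.4/13.6 = 0.102941
uy/y = 2.45/21.8 = 0.112385
z = 13.6 * 21.8 = 296.5
uz = 296.5 * sqrt(0.102941^2 + 0.112385^2) = 45.185

45.185


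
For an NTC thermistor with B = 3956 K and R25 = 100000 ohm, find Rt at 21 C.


NTC thermistor equation: Rt = R25 * exp(B * (1/T - 1/T25)).
T in Kelvin: 294.15 K, T25 = 298.15 K
1/T - 1/T25 = 1/294.15 - 1/298.15 = 4.561e-05
B * (1/T - 1/T25) = 3956 * 4.561e-05 = 0.1804
Rt = 100000 * exp(0.1804) = 119773.4 ohm

119773.4 ohm


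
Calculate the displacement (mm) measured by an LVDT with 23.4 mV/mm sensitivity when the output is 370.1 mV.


Displacement = Vout / sensitivity.
d = 370.1 / 23.4
d = 15.816 mm

15.816 mm


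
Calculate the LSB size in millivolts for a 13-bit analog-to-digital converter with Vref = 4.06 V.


The resolution (LSB) of an ADC is Vref / 2^n.
LSB = 4.06 / 2^13
LSB = 4.06 / 8192
LSB = 0.00049561 V = 0.49560547 mV

0.49560547 mV


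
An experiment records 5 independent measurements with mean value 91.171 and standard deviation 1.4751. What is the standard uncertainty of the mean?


The standard uncertainty for Type A evaluation is u = s / sqrt(n).
u = 1.4751 / sqrt(5)
u = 1.4751 / 2.2361
u = 0.6597

0.6597


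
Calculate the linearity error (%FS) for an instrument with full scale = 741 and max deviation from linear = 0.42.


Linearity error = (max deviation / full scale) * 100%.
Linearity = (0.42 / 741) * 100
Linearity = 0.057 %FS

0.057 %FS


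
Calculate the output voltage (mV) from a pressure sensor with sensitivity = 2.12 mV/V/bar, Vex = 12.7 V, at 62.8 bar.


Output = sensitivity * Vex * P.
Vout = 2.12 * 12.7 * 62.8
Vout = 26.924 * 62.8
Vout = 1690.83 mV

1690.83 mV


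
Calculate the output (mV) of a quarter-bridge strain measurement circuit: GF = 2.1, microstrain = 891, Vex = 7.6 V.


Quarter bridge output: Vout = (GF * epsilon * Vex) / 4.
Vout = (2.1 * 891e-6 * 7.6) / 4
Vout = 0.01422036 / 4 V
Vout = 0.00355509 V = 3.5551 mV

3.5551 mV


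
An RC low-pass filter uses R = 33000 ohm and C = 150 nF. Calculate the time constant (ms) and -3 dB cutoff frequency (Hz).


Time constant: tau = R * C.
tau = 33000 * 1.50e-07 = 0.00495 s
tau = 4.95 ms
Cutoff frequency: fc = 1 / (2*pi*R*C).
fc = 1 / (2*pi*0.00495) = 32.15 Hz

tau = 4.95 ms, fc = 32.15 Hz


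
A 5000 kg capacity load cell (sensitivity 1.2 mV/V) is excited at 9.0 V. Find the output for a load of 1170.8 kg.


Vout = rated_output * Vex * (load / capacity).
Vout = 1.2 * 9.0 * (1170.8 / 5000)
Vout = 1.2 * 9.0 * 0.23416
Vout = 2.529 mV

2.529 mV


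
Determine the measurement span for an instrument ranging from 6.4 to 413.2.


Span = upper range - lower range.
Span = 413.2 - (6.4)
Span = 406.8

406.8


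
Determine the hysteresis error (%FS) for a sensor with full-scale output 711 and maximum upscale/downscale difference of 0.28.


Hysteresis = (max difference / full scale) * 100%.
H = (0.28 / 711) * 100
H = 0.039 %FS

0.039 %FS


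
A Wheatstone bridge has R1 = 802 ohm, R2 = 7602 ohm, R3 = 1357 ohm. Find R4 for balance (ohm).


At balance: R1*R4 = R2*R3, so R4 = R2*R3/R1.
R4 = 7602 * 1357 / 802
R4 = 10315914 / 802
R4 = 12862.74 ohm

12862.74 ohm


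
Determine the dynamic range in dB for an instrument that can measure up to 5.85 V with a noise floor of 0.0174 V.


Dynamic range = 20 * log10(Vmax / Vnoise).
DR = 20 * log10(5.85 / 0.0174)
DR = 20 * log10(336.21)
DR = 50.53 dB

50.53 dB


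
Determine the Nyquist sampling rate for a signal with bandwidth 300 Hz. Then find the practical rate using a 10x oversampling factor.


By Nyquist theorem, fs_min = 2 * fmax.
fs_min = 2 * 300 = 600 Hz
Practical rate = 10 * fs_min = 10 * 600 = 6000 Hz

fs_min = 600 Hz, fs_practical = 6000 Hz


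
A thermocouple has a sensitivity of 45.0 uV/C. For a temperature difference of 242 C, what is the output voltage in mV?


The thermocouple output V = sensitivity * dT.
V = 45.0 uV/C * 242 C
V = 10890.0 uV
V = 10.89 mV

10.89 mV


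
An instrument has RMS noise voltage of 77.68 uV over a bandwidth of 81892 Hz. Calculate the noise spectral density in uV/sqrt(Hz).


Noise spectral density = Vrms / sqrt(BW).
NSD = 77.68 / sqrt(81892)
NSD = 77.68 / 286.1678
NSD = 0.2714 uV/sqrt(Hz)

0.2714 uV/sqrt(Hz)


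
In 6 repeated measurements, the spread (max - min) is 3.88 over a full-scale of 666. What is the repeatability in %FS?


Repeatability = (spread / full scale) * 100%.
R = (3.88 / 666) * 100
R = 0.583 %FS

0.583 %FS


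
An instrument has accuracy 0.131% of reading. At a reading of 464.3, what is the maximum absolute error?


Absolute error = (accuracy% / 100) * reading.
Error = (0.131 / 100) * 464.3
Error = 0.00131 * 464.3
Error = 0.6082

0.6082


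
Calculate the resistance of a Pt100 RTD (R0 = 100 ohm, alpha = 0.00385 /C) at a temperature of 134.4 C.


The RTD equation: Rt = R0 * (1 + alpha * T).
Rt = 100 * (1 + 0.00385 * 134.4)
Rt = 100 * (1 + 0.51744)
Rt = 100 * 1.51744
Rt = 151.744 ohm

151.744 ohm


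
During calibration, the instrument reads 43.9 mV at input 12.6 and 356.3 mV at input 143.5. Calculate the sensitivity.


Sensitivity = (y2 - y1) / (x2 - x1).
S = (356.3 - 43.9) / (143.5 - 12.6)
S = 312.4 / 130.9
S = 2.3866 mV/unit

2.3866 mV/unit


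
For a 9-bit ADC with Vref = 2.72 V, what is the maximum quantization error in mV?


The maximum quantization error is +/- LSB/2.
LSB = Vref / 2^n = 2.72 / 512 = 0.0053125 V
Max error = LSB / 2 = 0.0053125 / 2 = 0.00265625 V
Max error = 2.6562 mV

2.6562 mV


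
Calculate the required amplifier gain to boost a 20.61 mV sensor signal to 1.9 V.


Gain = Vout / Vin (converting to same units).
G = 1.9 V / 20.61 mV
G = 1900.0 mV / 20.61 mV
G = 92.19

92.19


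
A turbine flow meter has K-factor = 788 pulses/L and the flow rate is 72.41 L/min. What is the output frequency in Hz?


Frequency = K * Q / 60 (converting L/min to L/s).
f = 788 * 72.41 / 60
f = 57059.08 / 60
f = 950.98 Hz

950.98 Hz


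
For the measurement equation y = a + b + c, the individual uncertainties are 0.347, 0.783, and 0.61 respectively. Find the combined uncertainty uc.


For a sum of independent quantities, uc = sqrt(u1^2 + u2^2 + u3^2).
uc = sqrt(0.347^2 + 0.783^2 + 0.61^2)
uc = sqrt(0.120409 + 0.613089 + 0.3721)
uc = 1.0515

1.0515


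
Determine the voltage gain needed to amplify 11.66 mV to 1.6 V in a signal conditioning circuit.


Gain = Vout / Vin (converting to same units).
G = 1.6 V / 11.66 mV
G = 1600.0 mV / 11.66 mV
G = 137.22

137.22


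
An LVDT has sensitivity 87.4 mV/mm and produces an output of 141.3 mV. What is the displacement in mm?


Displacement = Vout / sensitivity.
d = 141.3 / 87.4
d = 1.617 mm

1.617 mm


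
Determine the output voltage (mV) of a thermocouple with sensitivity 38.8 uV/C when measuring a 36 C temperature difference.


The thermocouple output V = sensitivity * dT.
V = 38.8 uV/C * 36 C
V = 1396.8 uV
V = 1.397 mV

1.397 mV


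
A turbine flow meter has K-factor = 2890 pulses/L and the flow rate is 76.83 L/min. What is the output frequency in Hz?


Frequency = K * Q / 60 (converting L/min to L/s).
f = 2890 * 76.83 / 60
f = 222038.7 / 60
f = 3700.64 Hz

3700.64 Hz


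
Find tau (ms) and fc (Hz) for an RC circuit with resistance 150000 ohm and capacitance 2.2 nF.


Time constant: tau = R * C.
tau = 150000 * 2.20e-09 = 0.00033 s
tau = 0.33 ms
Cutoff frequency: fc = 1 / (2*pi*R*C).
fc = 1 / (2*pi*0.00033) = 482.29 Hz

tau = 0.33 ms, fc = 482.29 Hz


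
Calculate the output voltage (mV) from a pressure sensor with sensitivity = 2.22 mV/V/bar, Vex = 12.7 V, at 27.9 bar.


Output = sensitivity * Vex * P.
Vout = 2.22 * 12.7 * 27.9
Vout = 28.194 * 27.9
Vout = 786.61 mV

786.61 mV


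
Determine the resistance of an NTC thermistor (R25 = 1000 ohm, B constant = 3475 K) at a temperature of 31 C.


NTC thermistor equation: Rt = R25 * exp(B * (1/T - 1/T25)).
T in Kelvin: 304.15 K, T25 = 298.15 K
1/T - 1/T25 = 1/304.15 - 1/298.15 = -6.617e-05
B * (1/T - 1/T25) = 3475 * -6.617e-05 = -0.2299
Rt = 1000 * exp(-0.2299) = 794.6 ohm

794.6 ohm


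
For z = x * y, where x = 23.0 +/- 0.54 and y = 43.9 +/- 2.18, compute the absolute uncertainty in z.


For a product z = x*y, the relative uncertainty is:
uz/z = sqrt((ux/x)^2 + (uy/y)^2)
Relative uncertainties: ux/x = 0.54/23.0 = 0.023478
uy/y = 2.18/43.9 = 0.049658
z = 23.0 * 43.9 = 1009.7
uz = 1009.7 * sqrt(0.023478^2 + 0.049658^2) = 55.462

55.462


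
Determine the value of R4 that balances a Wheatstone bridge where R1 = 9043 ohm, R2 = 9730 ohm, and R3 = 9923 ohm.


At balance: R1*R4 = R2*R3, so R4 = R2*R3/R1.
R4 = 9730 * 9923 / 9043
R4 = 96550790 / 9043
R4 = 10676.85 ohm

10676.85 ohm


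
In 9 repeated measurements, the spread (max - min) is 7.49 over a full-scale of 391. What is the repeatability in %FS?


Repeatability = (spread / full scale) * 100%.
R = (7.49 / 391) * 100
R = 1.916 %FS

1.916 %FS


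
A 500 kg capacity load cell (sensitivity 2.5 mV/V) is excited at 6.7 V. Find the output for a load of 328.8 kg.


Vout = rated_output * Vex * (load / capacity).
Vout = 2.5 * 6.7 * (328.8 / 500)
Vout = 2.5 * 6.7 * 0.6576
Vout = 11.015 mV

11.015 mV


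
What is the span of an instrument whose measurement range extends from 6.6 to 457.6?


Span = upper range - lower range.
Span = 457.6 - (6.6)
Span = 451.0

451.0


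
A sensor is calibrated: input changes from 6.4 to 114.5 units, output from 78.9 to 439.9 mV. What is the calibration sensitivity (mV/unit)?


Sensitivity = (y2 - y1) / (x2 - x1).
S = (439.9 - 78.9) / (114.5 - 6.4)
S = 361.0 / 108.1
S = 3.3395 mV/unit

3.3395 mV/unit


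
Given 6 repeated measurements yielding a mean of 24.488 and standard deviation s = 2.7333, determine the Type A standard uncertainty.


The standard uncertainty for Type A evaluation is u = s / sqrt(n).
u = 2.7333 / sqrt(6)
u = 2.7333 / 2.4495
u = 1.1159

1.1159


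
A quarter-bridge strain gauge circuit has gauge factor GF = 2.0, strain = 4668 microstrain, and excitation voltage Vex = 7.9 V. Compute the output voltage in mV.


Quarter bridge output: Vout = (GF * epsilon * Vex) / 4.
Vout = (2.0 * 4668e-6 * 7.9) / 4
Vout = 0.0737544 / 4 V
Vout = 0.0184386 V = 18.4386 mV

18.4386 mV


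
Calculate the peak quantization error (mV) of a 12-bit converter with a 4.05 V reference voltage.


The maximum quantization error is +/- LSB/2.
LSB = Vref / 2^n = 4.05 / 4096 = 0.00098877 V
Max error = LSB / 2 = 0.00098877 / 2 = 0.00049438 V
Max error = 0.4944 mV

0.4944 mV


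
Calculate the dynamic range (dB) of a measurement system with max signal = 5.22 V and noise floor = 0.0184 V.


Dynamic range = 20 * log10(Vmax / Vnoise).
DR = 20 * log10(5.22 / 0.0184)
DR = 20 * log10(283.7)
DR = 49.06 dB

49.06 dB


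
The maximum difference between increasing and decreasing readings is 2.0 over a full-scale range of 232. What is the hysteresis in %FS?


Hysteresis = (max difference / full scale) * 100%.
H = (2.0 / 232) * 100
H = 0.862 %FS

0.862 %FS


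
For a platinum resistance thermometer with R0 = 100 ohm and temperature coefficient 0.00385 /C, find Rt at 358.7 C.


The RTD equation: Rt = R0 * (1 + alpha * T).
Rt = 100 * (1 + 0.00385 * 358.7)
Rt = 100 * (1 + 1.380995)
Rt = 100 * 2.380995
Rt = 238.1 ohm

238.1 ohm


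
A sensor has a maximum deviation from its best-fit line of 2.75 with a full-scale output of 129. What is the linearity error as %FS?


Linearity error = (max deviation / full scale) * 100%.
Linearity = (2.75 / 129) * 100
Linearity = 2.132 %FS

2.132 %FS


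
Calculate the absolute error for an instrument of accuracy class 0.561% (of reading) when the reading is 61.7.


Absolute error = (accuracy% / 100) * reading.
Error = (0.561 / 100) * 61.7
Error = 0.00561 * 61.7
Error = 0.3461

0.3461


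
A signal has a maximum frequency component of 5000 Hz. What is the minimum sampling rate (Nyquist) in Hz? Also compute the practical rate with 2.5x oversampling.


By Nyquist theorem, fs_min = 2 * fmax.
fs_min = 2 * 5000 = 10000 Hz
Practical rate = 2.5 * fs_min = 2.5 * 10000 = 25000 Hz

fs_min = 10000 Hz, fs_practical = 25000 Hz


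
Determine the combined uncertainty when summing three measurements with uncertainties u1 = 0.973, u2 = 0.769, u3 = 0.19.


For a sum of independent quantities, uc = sqrt(u1^2 + u2^2 + u3^2).
uc = sqrt(0.973^2 + 0.769^2 + 0.19^2)
uc = sqrt(0.946729 + 0.591361 + 0.0361)
uc = 1.2547

1.2547


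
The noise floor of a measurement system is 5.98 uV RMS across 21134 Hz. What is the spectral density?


Noise spectral density = Vrms / sqrt(BW).
NSD = 5.98 / sqrt(21134)
NSD = 5.98 / 145.3754
NSD = 0.0411 uV/sqrt(Hz)

0.0411 uV/sqrt(Hz)


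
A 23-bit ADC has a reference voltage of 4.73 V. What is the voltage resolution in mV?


The resolution (LSB) of an ADC is Vref / 2^n.
LSB = 4.73 / 2^23
LSB = 4.73 / 8388608
LSB = 5.6e-07 V = 0.00056386 mV

0.00056386 mV


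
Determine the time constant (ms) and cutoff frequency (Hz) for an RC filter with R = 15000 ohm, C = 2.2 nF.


Time constant: tau = R * C.
tau = 15000 * 2.20e-09 = 3.3e-05 s
tau = 0.033 ms
Cutoff frequency: fc = 1 / (2*pi*R*C).
fc = 1 / (2*pi*3.3e-05) = 4822.88 Hz

tau = 0.033 ms, fc = 4822.88 Hz


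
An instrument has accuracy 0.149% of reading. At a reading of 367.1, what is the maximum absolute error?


Absolute error = (accuracy% / 100) * reading.
Error = (0.149 / 100) * 367.1
Error = 0.00149 * 367.1
Error = 0.547

0.547


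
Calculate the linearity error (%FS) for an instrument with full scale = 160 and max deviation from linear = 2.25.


Linearity error = (max deviation / full scale) * 100%.
Linearity = (2.25 / 160) * 100
Linearity = 1.406 %FS

1.406 %FS


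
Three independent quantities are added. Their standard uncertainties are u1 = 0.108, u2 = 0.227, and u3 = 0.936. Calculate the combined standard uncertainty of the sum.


For a sum of independent quantities, uc = sqrt(u1^2 + u2^2 + u3^2).
uc = sqrt(0.108^2 + 0.227^2 + 0.936^2)
uc = sqrt(0.011664 + 0.051529 + 0.876096)
uc = 0.9692

0.9692


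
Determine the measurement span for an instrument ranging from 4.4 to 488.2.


Span = upper range - lower range.
Span = 488.2 - (4.4)
Span = 483.8

483.8


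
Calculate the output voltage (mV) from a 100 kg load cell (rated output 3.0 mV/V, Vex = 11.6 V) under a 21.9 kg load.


Vout = rated_output * Vex * (load / capacity).
Vout = 3.0 * 11.6 * (21.9 / 100)
Vout = 3.0 * 11.6 * 0.219
Vout = 7.621 mV

7.621 mV


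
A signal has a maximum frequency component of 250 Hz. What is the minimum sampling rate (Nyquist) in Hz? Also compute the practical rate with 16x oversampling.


By Nyquist theorem, fs_min = 2 * fmax.
fs_min = 2 * 250 = 500 Hz
Practical rate = 16 * fs_min = 16 * 500 = 8000 Hz

fs_min = 500 Hz, fs_practical = 8000 Hz


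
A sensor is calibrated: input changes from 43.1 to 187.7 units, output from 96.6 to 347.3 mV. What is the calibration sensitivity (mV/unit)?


Sensitivity = (y2 - y1) / (x2 - x1).
S = (347.3 - 96.6) / (187.7 - 43.1)
S = 250.7 / 144.6
S = 1.7337 mV/unit

1.7337 mV/unit


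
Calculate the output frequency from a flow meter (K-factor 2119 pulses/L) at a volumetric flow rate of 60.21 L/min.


Frequency = K * Q / 60 (converting L/min to L/s).
f = 2119 * 60.21 / 60
f = 127584.99 / 60
f = 2126.42 Hz

2126.42 Hz


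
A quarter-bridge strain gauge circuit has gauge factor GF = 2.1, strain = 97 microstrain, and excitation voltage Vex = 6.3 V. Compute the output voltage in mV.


Quarter bridge output: Vout = (GF * epsilon * Vex) / 4.
Vout = (2.1 * 97e-6 * 6.3) / 4
Vout = 0.00128331 / 4 V
Vout = 0.00032083 V = 0.3208 mV

0.3208 mV


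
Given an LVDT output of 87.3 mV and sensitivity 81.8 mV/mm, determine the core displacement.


Displacement = Vout / sensitivity.
d = 87.3 / 81.8
d = 1.067 mm

1.067 mm


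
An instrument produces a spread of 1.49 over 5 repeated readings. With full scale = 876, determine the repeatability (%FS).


Repeatability = (spread / full scale) * 100%.
R = (1.49 / 876) * 100
R = 0.17 %FS

0.17 %FS


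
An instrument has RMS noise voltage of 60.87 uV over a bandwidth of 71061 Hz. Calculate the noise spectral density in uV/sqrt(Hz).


Noise spectral density = Vrms / sqrt(BW).
NSD = 60.87 / sqrt(71061)
NSD = 60.87 / 266.5727
NSD = 0.2283 uV/sqrt(Hz)

0.2283 uV/sqrt(Hz)


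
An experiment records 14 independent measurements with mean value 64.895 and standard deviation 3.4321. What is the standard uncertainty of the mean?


The standard uncertainty for Type A evaluation is u = s / sqrt(n).
u = 3.4321 / sqrt(14)
u = 3.4321 / 3.7417
u = 0.9173

0.9173


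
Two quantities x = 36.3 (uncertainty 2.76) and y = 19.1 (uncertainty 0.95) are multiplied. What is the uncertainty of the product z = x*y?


For a product z = x*y, the relative uncertainty is:
uz/z = sqrt((ux/x)^2 + (uy/y)^2)
Relative uncertainties: ux/x = 2.76/36.3 = 0.076033
uy/y = 0.95/19.1 = 0.049738
z = 36.3 * 19.1 = 693.3
uz = 693.3 * sqrt(0.076033^2 + 0.049738^2) = 62.994

62.994


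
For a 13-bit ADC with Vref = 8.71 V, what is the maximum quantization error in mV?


The maximum quantization error is +/- LSB/2.
LSB = Vref / 2^n = 8.71 / 8192 = 0.00106323 V
Max error = LSB / 2 = 0.00106323 / 2 = 0.00053162 V
Max error = 0.5316 mV

0.5316 mV


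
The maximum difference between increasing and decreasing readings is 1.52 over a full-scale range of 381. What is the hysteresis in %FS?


Hysteresis = (max difference / full scale) * 100%.
H = (1.52 / 381) * 100
H = 0.399 %FS

0.399 %FS


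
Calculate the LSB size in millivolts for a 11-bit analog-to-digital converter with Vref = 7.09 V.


The resolution (LSB) of an ADC is Vref / 2^n.
LSB = 7.09 / 2^11
LSB = 7.09 / 2048
LSB = 0.00346191 V = 3.46191406 mV

3.46191406 mV


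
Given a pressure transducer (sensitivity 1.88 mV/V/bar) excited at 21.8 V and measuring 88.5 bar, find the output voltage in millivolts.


Output = sensitivity * Vex * P.
Vout = 1.88 * 21.8 * 88.5
Vout = 40.984 * 88.5
Vout = 3627.08 mV

3627.08 mV


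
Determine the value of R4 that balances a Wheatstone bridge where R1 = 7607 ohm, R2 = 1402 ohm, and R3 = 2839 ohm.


At balance: R1*R4 = R2*R3, so R4 = R2*R3/R1.
R4 = 1402 * 2839 / 7607
R4 = 3980278 / 7607
R4 = 523.24 ohm

523.24 ohm


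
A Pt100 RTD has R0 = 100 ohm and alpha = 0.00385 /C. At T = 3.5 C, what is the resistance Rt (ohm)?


The RTD equation: Rt = R0 * (1 + alpha * T).
Rt = 100 * (1 + 0.00385 * 3.5)
Rt = 100 * (1 + 0.013475)
Rt = 100 * 1.013475
Rt = 101.347 ohm

101.347 ohm


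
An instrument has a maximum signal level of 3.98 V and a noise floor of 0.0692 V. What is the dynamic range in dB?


Dynamic range = 20 * log10(Vmax / Vnoise).
DR = 20 * log10(3.98 / 0.0692)
DR = 20 * log10(57.51)
DR = 35.2 dB

35.2 dB


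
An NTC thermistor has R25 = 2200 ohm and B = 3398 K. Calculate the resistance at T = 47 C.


NTC thermistor equation: Rt = R25 * exp(B * (1/T - 1/T25)).
T in Kelvin: 320.15 K, T25 = 298.15 K
1/T - 1/T25 = 1/320.15 - 1/298.15 = -0.00023048
B * (1/T - 1/T25) = 3398 * -0.00023048 = -0.7832
Rt = 2200 * exp(-0.7832) = 1005.3 ohm

1005.3 ohm


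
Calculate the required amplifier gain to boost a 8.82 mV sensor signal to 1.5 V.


Gain = Vout / Vin (converting to same units).
G = 1.5 V / 8.82 mV
G = 1500.0 mV / 8.82 mV
G = 170.07

170.07


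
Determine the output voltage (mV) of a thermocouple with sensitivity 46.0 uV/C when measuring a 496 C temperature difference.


The thermocouple output V = sensitivity * dT.
V = 46.0 uV/C * 496 C
V = 22816.0 uV
V = 22.816 mV

22.816 mV


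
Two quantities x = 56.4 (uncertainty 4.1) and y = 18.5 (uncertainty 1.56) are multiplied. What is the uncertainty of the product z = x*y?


For a product z = x*y, the relative uncertainty is:
uz/z = sqrt((ux/x)^2 + (uy/y)^2)
Relative uncertainties: ux/x = 4.1/56.4 = 0.072695
uy/y = 1.56/18.5 = 0.084324
z = 56.4 * 18.5 = 1043.4
uz = 1043.4 * sqrt(0.072695^2 + 0.084324^2) = 116.165

116.165


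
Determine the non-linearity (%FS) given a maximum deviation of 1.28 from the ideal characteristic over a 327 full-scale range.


Linearity error = (max deviation / full scale) * 100%.
Linearity = (1.28 / 327) * 100
Linearity = 0.391 %FS

0.391 %FS


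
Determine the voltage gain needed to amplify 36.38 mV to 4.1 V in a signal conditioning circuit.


Gain = Vout / Vin (converting to same units).
G = 4.1 V / 36.38 mV
G = 4100.0 mV / 36.38 mV
G = 112.7

112.7


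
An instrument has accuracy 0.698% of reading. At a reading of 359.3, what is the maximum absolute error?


Absolute error = (accuracy% / 100) * reading.
Error = (0.698 / 100) * 359.3
Error = 0.00698 * 359.3
Error = 2.5079

2.5079


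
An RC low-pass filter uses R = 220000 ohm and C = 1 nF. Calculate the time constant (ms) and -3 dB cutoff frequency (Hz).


Time constant: tau = R * C.
tau = 220000 * 1.00e-09 = 0.00022 s
tau = 0.22 ms
Cutoff frequency: fc = 1 / (2*pi*R*C).
fc = 1 / (2*pi*0.00022) = 723.43 Hz

tau = 0.22 ms, fc = 723.43 Hz


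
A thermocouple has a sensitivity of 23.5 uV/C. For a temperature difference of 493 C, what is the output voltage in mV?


The thermocouple output V = sensitivity * dT.
V = 23.5 uV/C * 493 C
V = 11585.5 uV
V = 11.585 mV

11.585 mV


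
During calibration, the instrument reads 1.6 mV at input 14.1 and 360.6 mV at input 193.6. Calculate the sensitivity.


Sensitivity = (y2 - y1) / (x2 - x1).
S = (360.6 - 1.6) / (193.6 - 14.1)
S = 359.0 / 179.5
S = 2.0 mV/unit

2.0 mV/unit


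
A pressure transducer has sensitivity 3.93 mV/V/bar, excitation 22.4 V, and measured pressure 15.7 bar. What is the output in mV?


Output = sensitivity * Vex * P.
Vout = 3.93 * 22.4 * 15.7
Vout = 88.032 * 15.7
Vout = 1382.1 mV

1382.1 mV


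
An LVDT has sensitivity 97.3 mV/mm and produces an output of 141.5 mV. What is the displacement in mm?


Displacement = Vout / sensitivity.
d = 141.5 / 97.3
d = 1.454 mm

1.454 mm


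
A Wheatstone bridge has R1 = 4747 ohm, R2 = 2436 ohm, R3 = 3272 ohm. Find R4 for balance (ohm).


At balance: R1*R4 = R2*R3, so R4 = R2*R3/R1.
R4 = 2436 * 3272 / 4747
R4 = 7970592 / 4747
R4 = 1679.08 ohm

1679.08 ohm


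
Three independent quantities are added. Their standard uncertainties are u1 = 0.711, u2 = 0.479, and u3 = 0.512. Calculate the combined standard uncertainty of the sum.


For a sum of independent quantities, uc = sqrt(u1^2 + u2^2 + u3^2).
uc = sqrt(0.711^2 + 0.479^2 + 0.512^2)
uc = sqrt(0.505521 + 0.229441 + 0.262144)
uc = 0.9986

0.9986


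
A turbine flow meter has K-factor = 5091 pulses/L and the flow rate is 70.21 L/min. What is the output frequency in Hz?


Frequency = K * Q / 60 (converting L/min to L/s).
f = 5091 * 70.21 / 60
f = 357439.11 / 60
f = 5957.32 Hz

5957.32 Hz


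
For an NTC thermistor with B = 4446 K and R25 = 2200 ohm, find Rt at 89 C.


NTC thermistor equation: Rt = R25 * exp(B * (1/T - 1/T25)).
T in Kelvin: 362.15 K, T25 = 298.15 K
1/T - 1/T25 = 1/362.15 - 1/298.15 = -0.00059273
B * (1/T - 1/T25) = 4446 * -0.00059273 = -2.6353
Rt = 2200 * exp(-2.6353) = 157.7 ohm

157.7 ohm


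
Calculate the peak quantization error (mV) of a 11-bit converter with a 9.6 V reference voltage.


The maximum quantization error is +/- LSB/2.
LSB = Vref / 2^n = 9.6 / 2048 = 0.0046875 V
Max error = LSB / 2 = 0.0046875 / 2 = 0.00234375 V
Max error = 2.3438 mV

2.3438 mV


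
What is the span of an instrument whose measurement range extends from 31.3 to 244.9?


Span = upper range - lower range.
Span = 244.9 - (31.3)
Span = 213.6

213.6


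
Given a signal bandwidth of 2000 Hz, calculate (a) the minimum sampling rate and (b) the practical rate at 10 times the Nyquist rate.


By Nyquist theorem, fs_min = 2 * fmax.
fs_min = 2 * 2000 = 4000 Hz
Practical rate = 10 * fs_min = 10 * 4000 = 40000 Hz

fs_min = 4000 Hz, fs_practical = 40000 Hz


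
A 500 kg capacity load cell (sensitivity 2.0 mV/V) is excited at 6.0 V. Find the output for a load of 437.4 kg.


Vout = rated_output * Vex * (load / capacity).
Vout = 2.0 * 6.0 * (437.4 / 500)
Vout = 2.0 * 6.0 * 0.8748
Vout = 10.498 mV

10.498 mV


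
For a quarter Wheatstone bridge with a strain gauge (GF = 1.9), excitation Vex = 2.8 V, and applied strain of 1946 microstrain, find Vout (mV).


Quarter bridge output: Vout = (GF * epsilon * Vex) / 4.
Vout = (1.9 * 1946e-6 * 2.8) / 4
Vout = 0.01035272 / 4 V
Vout = 0.00258818 V = 2.5882 mV

2.5882 mV


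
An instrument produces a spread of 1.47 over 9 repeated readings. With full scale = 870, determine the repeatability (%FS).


Repeatability = (spread / full scale) * 100%.
R = (1.47 / 870) * 100
R = 0.169 %FS

0.169 %FS


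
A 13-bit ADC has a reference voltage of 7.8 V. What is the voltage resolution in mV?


The resolution (LSB) of an ADC is Vref / 2^n.
LSB = 7.8 / 2^13
LSB = 7.8 / 8192
LSB = 0.00095215 V = 0.95214844 mV

0.95214844 mV


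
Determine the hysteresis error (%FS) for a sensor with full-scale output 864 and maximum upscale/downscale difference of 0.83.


Hysteresis = (max difference / full scale) * 100%.
H = (0.83 / 864) * 100
H = 0.096 %FS

0.096 %FS


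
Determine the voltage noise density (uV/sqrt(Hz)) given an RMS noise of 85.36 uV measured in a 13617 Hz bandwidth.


Noise spectral density = Vrms / sqrt(BW).
NSD = 85.36 / sqrt(13617)
NSD = 85.36 / 116.6919
NSD = 0.7315 uV/sqrt(Hz)

0.7315 uV/sqrt(Hz)


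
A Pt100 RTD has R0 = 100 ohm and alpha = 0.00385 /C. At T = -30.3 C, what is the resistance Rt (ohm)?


The RTD equation: Rt = R0 * (1 + alpha * T).
Rt = 100 * (1 + 0.00385 * -30.3)
Rt = 100 * (1 + -0.116655)
Rt = 100 * 0.883345
Rt = 88.335 ohm

88.335 ohm


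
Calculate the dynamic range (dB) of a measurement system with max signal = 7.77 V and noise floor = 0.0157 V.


Dynamic range = 20 * log10(Vmax / Vnoise).
DR = 20 * log10(7.77 / 0.0157)
DR = 20 * log10(494.9)
DR = 53.89 dB

53.89 dB


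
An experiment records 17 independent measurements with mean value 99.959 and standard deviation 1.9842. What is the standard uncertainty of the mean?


The standard uncertainty for Type A evaluation is u = s / sqrt(n).
u = 1.9842 / sqrt(17)
u = 1.9842 / 4.1231
u = 0.4812

0.4812


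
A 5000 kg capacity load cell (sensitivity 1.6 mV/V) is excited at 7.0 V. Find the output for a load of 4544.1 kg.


Vout = rated_output * Vex * (load / capacity).
Vout = 1.6 * 7.0 * (4544.1 / 5000)
Vout = 1.6 * 7.0 * 0.90882
Vout = 10.179 mV

10.179 mV


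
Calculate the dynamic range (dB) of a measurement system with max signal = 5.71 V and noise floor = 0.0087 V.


Dynamic range = 20 * log10(Vmax / Vnoise).
DR = 20 * log10(5.71 / 0.0087)
DR = 20 * log10(656.32)
DR = 56.34 dB

56.34 dB


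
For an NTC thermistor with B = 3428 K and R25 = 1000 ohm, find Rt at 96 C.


NTC thermistor equation: Rt = R25 * exp(B * (1/T - 1/T25)).
T in Kelvin: 369.15 K, T25 = 298.15 K
1/T - 1/T25 = 1/369.15 - 1/298.15 = -0.00064509
B * (1/T - 1/T25) = 3428 * -0.00064509 = -2.2114
Rt = 1000 * exp(-2.2114) = 109.6 ohm

109.6 ohm


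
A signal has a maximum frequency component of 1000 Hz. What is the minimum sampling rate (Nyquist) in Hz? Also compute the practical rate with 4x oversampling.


By Nyquist theorem, fs_min = 2 * fmax.
fs_min = 2 * 1000 = 2000 Hz
Practical rate = 4 * fs_min = 4 * 2000 = 8000 Hz

fs_min = 2000 Hz, fs_practical = 8000 Hz


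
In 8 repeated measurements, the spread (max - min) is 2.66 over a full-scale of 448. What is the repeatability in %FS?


Repeatability = (spread / full scale) * 100%.
R = (2.66 / 448) * 100
R = 0.594 %FS

0.594 %FS


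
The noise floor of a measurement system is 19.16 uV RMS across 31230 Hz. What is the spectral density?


Noise spectral density = Vrms / sqrt(BW).
NSD = 19.16 / sqrt(31230)
NSD = 19.16 / 176.7201
NSD = 0.1084 uV/sqrt(Hz)

0.1084 uV/sqrt(Hz)


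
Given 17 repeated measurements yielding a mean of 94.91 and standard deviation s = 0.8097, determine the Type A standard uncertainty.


The standard uncertainty for Type A evaluation is u = s / sqrt(n).
u = 0.8097 / sqrt(17)
u = 0.8097 / 4.1231
u = 0.1964

0.1964


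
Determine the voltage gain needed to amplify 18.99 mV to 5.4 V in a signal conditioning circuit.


Gain = Vout / Vin (converting to same units).
G = 5.4 V / 18.99 mV
G = 5400.0 mV / 18.99 mV
G = 284.36

284.36


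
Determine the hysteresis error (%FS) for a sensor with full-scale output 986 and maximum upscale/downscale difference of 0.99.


Hysteresis = (max difference / full scale) * 100%.
H = (0.99 / 986) * 100
H = 0.1 %FS

0.1 %FS


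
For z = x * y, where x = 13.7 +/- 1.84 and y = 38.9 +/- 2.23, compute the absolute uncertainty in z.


For a product z = x*y, the relative uncertainty is:
uz/z = sqrt((ux/x)^2 + (uy/y)^2)
Relative uncertainties: ux/x = 1.84/13.7 = 0.134307
uy/y = 2.23/38.9 = 0.057326
z = 13.7 * 38.9 = 532.9
uz = 532.9 * sqrt(0.134307^2 + 0.057326^2) = 77.823

77.823


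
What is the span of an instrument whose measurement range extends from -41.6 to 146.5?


Span = upper range - lower range.
Span = 146.5 - (-41.6)
Span = 188.1

188.1


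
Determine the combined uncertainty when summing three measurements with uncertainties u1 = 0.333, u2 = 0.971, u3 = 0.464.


For a sum of independent quantities, uc = sqrt(u1^2 + u2^2 + u3^2).
uc = sqrt(0.333^2 + 0.971^2 + 0.464^2)
uc = sqrt(0.110889 + 0.942841 + 0.215296)
uc = 1.1265

1.1265


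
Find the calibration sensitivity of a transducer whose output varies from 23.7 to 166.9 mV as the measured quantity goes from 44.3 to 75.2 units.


Sensitivity = (y2 - y1) / (x2 - x1).
S = (166.9 - 23.7) / (75.2 - 44.3)
S = 143.2 / 30.9
S = 4.6343 mV/unit

4.6343 mV/unit


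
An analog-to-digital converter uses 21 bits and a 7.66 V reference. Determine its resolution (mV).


The resolution (LSB) of an ADC is Vref / 2^n.
LSB = 7.66 / 2^21
LSB = 7.66 / 2097152
LSB = 3.65e-06 V = 0.00365257 mV

0.00365257 mV


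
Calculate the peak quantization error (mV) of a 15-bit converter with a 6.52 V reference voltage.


The maximum quantization error is +/- LSB/2.
LSB = Vref / 2^n = 6.52 / 32768 = 0.00019897 V
Max error = LSB / 2 = 0.00019897 / 2 = 9.949e-05 V
Max error = 0.0995 mV

0.0995 mV


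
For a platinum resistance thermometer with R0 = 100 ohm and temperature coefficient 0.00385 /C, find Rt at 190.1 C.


The RTD equation: Rt = R0 * (1 + alpha * T).
Rt = 100 * (1 + 0.00385 * 190.1)
Rt = 100 * (1 + 0.731885)
Rt = 100 * 1.731885
Rt = 173.189 ohm

173.189 ohm


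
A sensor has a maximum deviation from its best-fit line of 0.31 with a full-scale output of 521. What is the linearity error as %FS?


Linearity error = (max deviation / full scale) * 100%.
Linearity = (0.31 / 521) * 100
Linearity = 0.06 %FS

0.06 %FS


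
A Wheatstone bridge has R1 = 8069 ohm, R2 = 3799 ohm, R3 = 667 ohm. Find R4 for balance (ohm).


At balance: R1*R4 = R2*R3, so R4 = R2*R3/R1.
R4 = 3799 * 667 / 8069
R4 = 2533933 / 8069
R4 = 314.03 ohm

314.03 ohm


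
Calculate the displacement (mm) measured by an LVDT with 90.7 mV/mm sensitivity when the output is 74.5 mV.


Displacement = Vout / sensitivity.
d = 74.5 / 90.7
d = 0.821 mm

0.821 mm


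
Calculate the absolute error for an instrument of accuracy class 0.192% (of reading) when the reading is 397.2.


Absolute error = (accuracy% / 100) * reading.
Error = (0.192 / 100) * 397.2
Error = 0.00192 * 397.2
Error = 0.7626

0.7626


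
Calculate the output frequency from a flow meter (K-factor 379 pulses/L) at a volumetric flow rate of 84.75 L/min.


Frequency = K * Q / 60 (converting L/min to L/s).
f = 379 * 84.75 / 60
f = 32120.25 / 60
f = 535.34 Hz

535.34 Hz


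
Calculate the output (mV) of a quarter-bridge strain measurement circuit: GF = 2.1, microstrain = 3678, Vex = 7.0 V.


Quarter bridge output: Vout = (GF * epsilon * Vex) / 4.
Vout = (2.1 * 3678e-6 * 7.0) / 4
Vout = 0.0540666 / 4 V
Vout = 0.01351665 V = 13.5166 mV

13.5166 mV


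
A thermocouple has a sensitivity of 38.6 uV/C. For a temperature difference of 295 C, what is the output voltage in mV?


The thermocouple output V = sensitivity * dT.
V = 38.6 uV/C * 295 C
V = 11387.0 uV
V = 11.387 mV

11.387 mV


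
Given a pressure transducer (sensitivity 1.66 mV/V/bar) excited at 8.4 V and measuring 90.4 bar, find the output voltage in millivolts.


Output = sensitivity * Vex * P.
Vout = 1.66 * 8.4 * 90.4
Vout = 13.944 * 90.4
Vout = 1260.54 mV

1260.54 mV


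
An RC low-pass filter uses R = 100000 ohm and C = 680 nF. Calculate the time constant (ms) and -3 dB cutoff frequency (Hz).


Time constant: tau = R * C.
tau = 100000 * 6.80e-07 = 0.068 s
tau = 68.0 ms
Cutoff frequency: fc = 1 / (2*pi*R*C).
fc = 1 / (2*pi*0.068) = 2.34 Hz

tau = 68.0 ms, fc = 2.34 Hz


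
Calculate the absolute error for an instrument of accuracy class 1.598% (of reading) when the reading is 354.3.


Absolute error = (accuracy% / 100) * reading.
Error = (1.598 / 100) * 354.3
Error = 0.01598 * 354.3
Error = 5.6617

5.6617


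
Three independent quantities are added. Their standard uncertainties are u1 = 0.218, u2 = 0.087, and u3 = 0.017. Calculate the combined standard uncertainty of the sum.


For a sum of independent quantities, uc = sqrt(u1^2 + u2^2 + u3^2).
uc = sqrt(0.218^2 + 0.087^2 + 0.017^2)
uc = sqrt(0.047524 + 0.007569 + 0.000289)
uc = 0.2353

0.2353


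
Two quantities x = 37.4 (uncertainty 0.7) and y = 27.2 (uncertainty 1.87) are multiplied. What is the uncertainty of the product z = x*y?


For a product z = x*y, the relative uncertainty is:
uz/z = sqrt((ux/x)^2 + (uy/y)^2)
Relative uncertainties: ux/x = 0.7/37.4 = 0.018717
uy/y = 1.87/27.2 = 0.06875
z = 37.4 * 27.2 = 1017.3
uz = 1017.3 * sqrt(0.018717^2 + 0.06875^2) = 72.483

72.483


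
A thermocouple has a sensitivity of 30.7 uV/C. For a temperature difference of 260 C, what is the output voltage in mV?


The thermocouple output V = sensitivity * dT.
V = 30.7 uV/C * 260 C
V = 7982.0 uV
V = 7.982 mV

7.982 mV


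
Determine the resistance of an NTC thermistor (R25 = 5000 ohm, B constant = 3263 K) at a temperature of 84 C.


NTC thermistor equation: Rt = R25 * exp(B * (1/T - 1/T25)).
T in Kelvin: 357.15 K, T25 = 298.15 K
1/T - 1/T25 = 1/357.15 - 1/298.15 = -0.00055407
B * (1/T - 1/T25) = 3263 * -0.00055407 = -1.8079
Rt = 5000 * exp(-1.8079) = 820.0 ohm

820.0 ohm


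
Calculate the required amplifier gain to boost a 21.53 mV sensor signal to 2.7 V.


Gain = Vout / Vin (converting to same units).
G = 2.7 V / 21.53 mV
G = 2700.0 mV / 21.53 mV
G = 125.41

125.41
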